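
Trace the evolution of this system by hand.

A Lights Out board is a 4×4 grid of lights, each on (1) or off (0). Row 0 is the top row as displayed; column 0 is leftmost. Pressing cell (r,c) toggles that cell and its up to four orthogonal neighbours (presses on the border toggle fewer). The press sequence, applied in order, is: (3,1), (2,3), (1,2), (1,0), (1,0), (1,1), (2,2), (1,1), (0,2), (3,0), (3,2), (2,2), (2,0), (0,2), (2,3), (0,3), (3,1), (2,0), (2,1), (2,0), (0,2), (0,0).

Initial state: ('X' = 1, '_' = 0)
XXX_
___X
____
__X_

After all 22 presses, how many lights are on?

step 0: XXX_
___X
____
__X_
step 1: XXX_
___X
_X__
XX__
step 2: XXX_
____
_XXX
XX_X
step 3: XX__
_XXX
_X_X
XX_X
step 4: _X__
X_XX
XX_X
XX_X
step 5: XX__
_XXX
_X_X
XX_X
step 6: X___
X__X
___X
XX_X
step 7: X___
X_XX
_XX_
XXXX
step 8: XX__
_X_X
__X_
XXXX
step 9: X_XX
_XXX
__X_
XXXX
step 10: X_XX
_XXX
X_X_
__XX
step 11: X_XX
_XXX
X___
_X__
step 12: X_XX
_X_X
XXXX
_XX_
step 13: X_XX
XX_X
__XX
XXX_
step 14: XX__
XXXX
__XX
XXX_
step 15: XX__
XXX_
____
XXXX
step 16: XXXX
XXXX
____
XXXX
step 17: XXXX
XXXX
_X__
___X
step 18: XXXX
_XXX
X___
X__X
step 19: XXXX
__XX
_XX_
XX_X
step 20: XXXX
X_XX
X_X_
_X_X
step 21: X___
X__X
X_X_
_X_X
step 22: _X__
___X
X_X_
_X_X

6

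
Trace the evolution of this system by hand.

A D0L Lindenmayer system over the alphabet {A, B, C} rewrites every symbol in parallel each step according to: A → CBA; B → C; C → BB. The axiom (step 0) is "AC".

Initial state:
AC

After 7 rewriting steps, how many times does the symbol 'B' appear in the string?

45

gen 0: AC
gen 1: CBABB
gen 2: BBCCBACC
gen 3: CCBBBBCCBABBBB
gen 4: BBBBCCCCBBBBCCBACCCC
gen 5: CCCCBBBBBBBBCCCCBBBBCCBABBBBBBBB
gen 6: BBBBBBBBCCCCCCCCBBBBBBBBCCCCBBBBCCBACCCCCCCC
gen 7: CCCCCCCCBBBBBBBBBBBBBBBBCCCCCCCCBBBBBBBBCCCCBBBBCCBABBBBBBBBBBBBBBBB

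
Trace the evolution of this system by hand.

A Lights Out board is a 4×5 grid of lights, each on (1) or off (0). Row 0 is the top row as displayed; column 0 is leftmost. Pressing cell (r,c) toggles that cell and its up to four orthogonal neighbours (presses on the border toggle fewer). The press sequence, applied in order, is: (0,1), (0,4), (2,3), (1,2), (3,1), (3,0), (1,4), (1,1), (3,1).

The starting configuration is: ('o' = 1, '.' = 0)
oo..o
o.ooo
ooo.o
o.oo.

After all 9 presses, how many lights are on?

11

step 0: oo..o
o.ooo
ooo.o
o.oo.
step 1: ..o.o
ooooo
ooo.o
o.oo.
step 2: ..oo.
oooo.
ooo.o
o.oo.
step 3: ..oo.
ooo..
oo.o.
o.o..
step 4: ...o.
o..o.
oooo.
o.o..
step 5: ...o.
o..o.
o.oo.
.o...
step 6: ...o.
o..o.
..oo.
o....
step 7: ...oo
o...o
..ooo
o....
step 8: .o.oo
.oo.o
.oooo
o....
step 9: .o.oo
.oo.o
..ooo
.oo..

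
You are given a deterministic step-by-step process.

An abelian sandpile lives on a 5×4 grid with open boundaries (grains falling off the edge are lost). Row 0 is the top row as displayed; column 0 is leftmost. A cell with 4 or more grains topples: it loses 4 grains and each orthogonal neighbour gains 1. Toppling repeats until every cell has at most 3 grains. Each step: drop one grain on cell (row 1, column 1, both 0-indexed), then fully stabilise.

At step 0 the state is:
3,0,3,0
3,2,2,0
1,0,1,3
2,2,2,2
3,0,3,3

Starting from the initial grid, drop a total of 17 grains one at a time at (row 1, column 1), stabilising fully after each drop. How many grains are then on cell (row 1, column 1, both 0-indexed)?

0) 3,0,3,0
3,2,2,0
1,0,1,3
2,2,2,2
3,0,3,3
1) 3,0,3,0
3,3,2,0
1,0,1,3
2,2,2,2
3,0,3,3
2) 0,2,3,0
1,1,3,0
2,1,1,3
2,2,2,2
3,0,3,3
3) 0,2,3,0
1,2,3,0
2,1,1,3
2,2,2,2
3,0,3,3
4) 0,2,3,0
1,3,3,0
2,1,1,3
2,2,2,2
3,0,3,3
5) 1,0,1,1
2,2,1,1
2,2,2,3
2,2,2,2
3,0,3,3
6) 1,0,1,1
2,3,1,1
2,2,2,3
2,2,2,2
3,0,3,3
7) 1,1,1,1
3,0,2,1
2,3,2,3
2,2,2,2
3,0,3,3
8) 1,1,1,1
3,1,2,1
2,3,2,3
2,2,2,2
3,0,3,3
9) 1,1,1,1
3,2,2,1
2,3,2,3
2,2,2,2
3,0,3,3
10) 1,1,1,1
3,3,2,1
2,3,2,3
2,2,2,2
3,0,3,3
11) 2,2,1,1
1,2,3,1
0,1,3,3
3,3,2,2
3,0,3,3
12) 2,2,1,1
1,3,3,1
0,1,3,3
3,3,2,2
3,0,3,3
13) 2,3,2,1
2,1,1,3
0,3,1,0
3,3,3,3
3,0,3,3
14) 2,3,2,1
2,2,1,3
0,3,1,0
3,3,3,3
3,0,3,3
15) 2,3,2,1
2,3,1,3
0,3,1,0
3,3,3,3
3,0,3,3
16) 3,0,3,1
3,2,2,3
2,1,3,1
1,2,2,1
0,3,1,1
17) 3,0,3,1
3,3,2,3
2,1,3,1
1,2,2,1
0,3,1,1

3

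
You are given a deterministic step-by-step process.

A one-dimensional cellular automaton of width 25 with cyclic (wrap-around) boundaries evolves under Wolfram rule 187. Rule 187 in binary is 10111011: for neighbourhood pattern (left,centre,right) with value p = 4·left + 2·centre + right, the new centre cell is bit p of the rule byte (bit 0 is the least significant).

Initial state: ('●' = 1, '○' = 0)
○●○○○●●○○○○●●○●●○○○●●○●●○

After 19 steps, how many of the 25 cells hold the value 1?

t=0: ○●○○○●●○○○○●●○●●○○○●●○●●○
t=1: ●○●●●●○●●●●●○●●○●●●●○●●○●
t=2: ○●●●●○●●●●●○●●○●●●●○●●○●●
t=3: ●●●●○●●●●●○●●○●●●●○●●○●●○
t=4: ●●●○●●●●●○●●○●●●●○●●○●●○●
t=5: ●●○●●●●●○●●○●●●●○●●○●●○●●
t=6: ●○●●●●●○●●○●●●●○●●○●●○●●●
t=7: ○●●●●●○●●○●●●●○●●○●●○●●●●
t=8: ●●●●●○●●○●●●●○●●○●●○●●●●○
t=9: ●●●●○●●○●●●●○●●○●●○●●●●○●
t=10: ●●●○●●○●●●●○●●○●●○●●●●○●●
t=11: ●●○●●○●●●●○●●○●●○●●●●○●●●
t=12: ●○●●○●●●●○●●○●●○●●●●○●●●●
t=13: ○●●○●●●●○●●○●●○●●●●○●●●●●
t=14: ●●○●●●●○●●○●●○●●●●○●●●●●○
t=15: ●○●●●●○●●○●●○●●●●○●●●●●○●
t=16: ○●●●●○●●○●●○●●●●○●●●●●○●●
t=17: ●●●●○●●○●●○●●●●○●●●●●○●●○
t=18: ●●●○●●○●●○●●●●○●●●●●○●●○●
t=19: ●●○●●○●●○●●●●○●●●●●○●●○●●

19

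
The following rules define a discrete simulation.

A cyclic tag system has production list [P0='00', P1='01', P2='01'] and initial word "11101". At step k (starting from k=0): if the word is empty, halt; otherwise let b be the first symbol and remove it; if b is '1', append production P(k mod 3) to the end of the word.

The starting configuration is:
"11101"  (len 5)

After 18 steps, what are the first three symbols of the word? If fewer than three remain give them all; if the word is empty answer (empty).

[0] "11101"  (len 5)
[1] "110100"  (len 6)
[2] "1010001"  (len 7)
[3] "01000101"  (len 8)
[4] "1000101"  (len 7)
[5] "00010101"  (len 8)
[6] "0010101"  (len 7)
[7] "010101"  (len 6)
[8] "10101"  (len 5)
[9] "010101"  (len 6)
[10] "10101"  (len 5)
[11] "010101"  (len 6)
[12] "10101"  (len 5)
[13] "010100"  (len 6)
[14] "10100"  (len 5)
[15] "010001"  (len 6)
[16] "10001"  (len 5)
[17] "000101"  (len 6)
[18] "00101"  (len 5)

001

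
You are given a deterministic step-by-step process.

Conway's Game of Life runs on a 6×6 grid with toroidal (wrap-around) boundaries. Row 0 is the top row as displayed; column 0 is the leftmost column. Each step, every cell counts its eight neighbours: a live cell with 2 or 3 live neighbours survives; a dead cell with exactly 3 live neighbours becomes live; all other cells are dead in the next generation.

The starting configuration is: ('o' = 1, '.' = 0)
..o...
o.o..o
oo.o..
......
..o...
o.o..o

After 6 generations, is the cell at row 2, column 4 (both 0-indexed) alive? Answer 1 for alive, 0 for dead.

0) ..o...
o.o..o
oo.o..
......
..o...
o.o..o
1) ..oo..
o.oo.o
ooo..o
.oo...
.o....
..oo..
2) ......
.....o
....oo
......
.o.o..
.o.o..
3) ......
....oo
....oo
....o.
......
......
4) ......
....oo
...o..
....oo
......
......
5) ......
....o.
...o..
....o.
......
......
6) ......
......
...oo.
......
......
......

1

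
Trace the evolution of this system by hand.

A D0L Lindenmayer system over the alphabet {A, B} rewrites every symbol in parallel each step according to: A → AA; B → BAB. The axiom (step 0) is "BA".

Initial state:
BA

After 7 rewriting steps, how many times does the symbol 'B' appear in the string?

128

step 0: BA
step 1: BABAA
step 2: BABAABABAAAA
step 3: BABAABABAAAABABAABABAAAAAAAA
step 4: BABAABABAAAABABAABABAAAAAAAABABAABABAAAABABAABABAAAAAAAAAAAAAAAA
step 5: BABAABABAAAABABAABABAAAAAAAABABAABABAAAABABAABABAAAAAAAAAA…AAAAAABABAABABAAAABABAABABAAAAAAAAAAAAAAAAAAAAAAAAAAAAAAAA  (len 144)
step 6: BABAABABAAAABABAABABAAAAAAAABABAABABAAAABABAABABAAAAAAAAAA…AAAAAAAAAAAAAAAAAAAAAAAAAAAAAAAAAAAAAAAAAAAAAAAAAAAAAAAAAA  (len 320)
step 7: BABAABABAAAABABAABABAAAAAAAABABAABABAAAABABAABABAAAAAAAAAA…AAAAAAAAAAAAAAAAAAAAAAAAAAAAAAAAAAAAAAAAAAAAAAAAAAAAAAAAAA  (len 704)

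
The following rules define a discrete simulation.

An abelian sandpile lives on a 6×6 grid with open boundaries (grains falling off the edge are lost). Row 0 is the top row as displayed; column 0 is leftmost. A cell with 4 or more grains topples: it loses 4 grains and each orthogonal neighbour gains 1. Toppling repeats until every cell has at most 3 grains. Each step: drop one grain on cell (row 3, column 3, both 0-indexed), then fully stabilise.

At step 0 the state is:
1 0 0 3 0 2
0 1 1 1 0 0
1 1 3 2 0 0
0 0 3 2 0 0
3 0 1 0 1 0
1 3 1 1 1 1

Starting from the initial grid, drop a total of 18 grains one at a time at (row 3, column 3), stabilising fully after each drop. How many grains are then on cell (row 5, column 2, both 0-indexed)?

2

step 0: 1 0 0 3 0 2
0 1 1 1 0 0
1 1 3 2 0 0
0 0 3 2 0 0
3 0 1 0 1 0
1 3 1 1 1 1
step 1: 1 0 0 3 0 2
0 1 1 1 0 0
1 1 3 2 0 0
0 0 3 3 0 0
3 0 1 0 1 0
1 3 1 1 1 1
step 2: 1 0 0 3 0 2
0 1 2 2 0 0
1 2 1 0 1 0
0 1 1 2 1 0
3 0 2 1 1 0
1 3 1 1 1 1
step 3: 1 0 0 3 0 2
0 1 2 2 0 0
1 2 1 0 1 0
0 1 1 3 1 0
3 0 2 1 1 0
1 3 1 1 1 1
step 4: 1 0 0 3 0 2
0 1 2 2 0 0
1 2 1 1 1 0
0 1 2 0 2 0
3 0 2 2 1 0
1 3 1 1 1 1
step 5: 1 0 0 3 0 2
0 1 2 2 0 0
1 2 1 1 1 0
0 1 2 1 2 0
3 0 2 2 1 0
1 3 1 1 1 1
step 6: 1 0 0 3 0 2
0 1 2 2 0 0
1 2 1 1 1 0
0 1 2 2 2 0
3 0 2 2 1 0
1 3 1 1 1 1
step 7: 1 0 0 3 0 2
0 1 2 2 0 0
1 2 1 1 1 0
0 1 2 3 2 0
3 0 2 2 1 0
1 3 1 1 1 1
step 8: 1 0 0 3 0 2
0 1 2 2 0 0
1 2 1 2 1 0
0 1 3 0 3 0
3 0 2 3 1 0
1 3 1 1 1 1
step 9: 1 0 0 3 0 2
0 1 2 2 0 0
1 2 1 2 1 0
0 1 3 1 3 0
3 0 2 3 1 0
1 3 1 1 1 1
step 10: 1 0 0 3 0 2
0 1 2 2 0 0
1 2 1 2 1 0
0 1 3 2 3 0
3 0 2 3 1 0
1 3 1 1 1 1
step 11: 1 0 0 3 0 2
0 1 2 2 0 0
1 2 1 2 1 0
0 1 3 3 3 0
3 0 2 3 1 0
1 3 1 1 1 1
step 12: 1 0 0 3 0 2
0 1 2 2 0 0
1 2 2 3 2 0
0 2 1 3 0 1
3 1 0 1 3 0
1 3 2 2 1 1
step 13: 1 0 0 3 0 2
0 1 2 3 0 0
1 2 3 0 3 0
0 2 2 1 1 1
3 1 0 2 3 0
1 3 2 2 1 1
step 14: 1 0 0 3 0 2
0 1 2 3 0 0
1 2 3 0 3 0
0 2 2 2 1 1
3 1 0 2 3 0
1 3 2 2 1 1
step 15: 1 0 0 3 0 2
0 1 2 3 0 0
1 2 3 0 3 0
0 2 2 3 1 1
3 1 0 2 3 0
1 3 2 2 1 1
step 16: 1 0 0 3 0 2
0 1 2 3 0 0
1 2 3 1 3 0
0 2 3 0 2 1
3 1 0 3 3 0
1 3 2 2 1 1
step 17: 1 0 0 3 0 2
0 1 2 3 0 0
1 2 3 1 3 0
0 2 3 1 2 1
3 1 0 3 3 0
1 3 2 2 1 1
step 18: 1 0 0 3 0 2
0 1 2 3 0 0
1 2 3 1 3 0
0 2 3 2 2 1
3 1 0 3 3 0
1 3 2 2 1 1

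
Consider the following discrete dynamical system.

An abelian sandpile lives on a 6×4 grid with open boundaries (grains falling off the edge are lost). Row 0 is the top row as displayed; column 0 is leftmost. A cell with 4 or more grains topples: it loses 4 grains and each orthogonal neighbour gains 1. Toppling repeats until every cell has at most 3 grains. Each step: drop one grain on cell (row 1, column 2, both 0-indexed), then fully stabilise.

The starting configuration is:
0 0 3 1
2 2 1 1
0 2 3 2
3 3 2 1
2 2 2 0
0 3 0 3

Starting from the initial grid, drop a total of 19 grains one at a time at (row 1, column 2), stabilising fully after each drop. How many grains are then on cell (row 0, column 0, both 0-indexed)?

t=0: 0 0 3 1
2 2 1 1
0 2 3 2
3 3 2 1
2 2 2 0
0 3 0 3
t=1: 0 0 3 1
2 2 2 1
0 2 3 2
3 3 2 1
2 2 2 0
0 3 0 3
t=2: 0 0 3 1
2 2 3 1
0 2 3 2
3 3 2 1
2 2 2 0
0 3 0 3
t=3: 0 1 0 2
2 3 2 2
0 3 0 3
3 3 3 1
2 2 2 0
0 3 0 3
t=4: 0 1 0 2
2 3 3 2
0 3 0 3
3 3 3 1
2 2 2 0
0 3 0 3
t=5: 0 2 1 2
3 1 1 3
2 1 3 3
0 2 0 2
3 3 3 0
0 3 0 3
t=6: 0 2 1 2
3 1 2 3
2 1 3 3
0 2 0 2
3 3 3 0
0 3 0 3
t=7: 0 2 1 2
3 1 3 3
2 1 3 3
0 2 0 2
3 3 3 0
0 3 0 3
t=8: 0 2 2 3
3 2 2 1
2 2 1 1
0 2 1 3
3 3 3 0
0 3 0 3
t=9: 0 2 2 3
3 2 3 1
2 2 1 1
0 2 1 3
3 3 3 0
0 3 0 3
t=10: 0 2 3 3
3 3 0 2
2 2 2 1
0 2 1 3
3 3 3 0
0 3 0 3
t=11: 0 2 3 3
3 3 1 2
2 2 2 1
0 2 1 3
3 3 3 0
0 3 0 3
t=12: 0 2 3 3
3 3 2 2
2 2 2 1
0 2 1 3
3 3 3 0
0 3 0 3
t=13: 0 2 3 3
3 3 3 2
2 2 2 1
0 2 1 3
3 3 3 0
0 3 0 3
t=14: 2 0 2 1
0 2 3 0
3 3 3 2
0 2 1 3
3 3 3 0
0 3 0 3
t=15: 2 1 3 1
2 0 2 1
0 2 1 3
1 3 2 3
3 3 3 0
0 3 0 3
t=16: 2 1 3 1
2 0 3 1
0 2 1 3
1 3 2 3
3 3 3 0
0 3 0 3
t=17: 2 2 0 2
2 1 1 2
0 2 2 3
1 3 2 3
3 3 3 0
0 3 0 3
t=18: 2 2 0 2
2 1 2 2
0 2 2 3
1 3 2 3
3 3 3 0
0 3 0 3
t=19: 2 2 0 2
2 1 3 2
0 2 2 3
1 3 2 3
3 3 3 0
0 3 0 3

2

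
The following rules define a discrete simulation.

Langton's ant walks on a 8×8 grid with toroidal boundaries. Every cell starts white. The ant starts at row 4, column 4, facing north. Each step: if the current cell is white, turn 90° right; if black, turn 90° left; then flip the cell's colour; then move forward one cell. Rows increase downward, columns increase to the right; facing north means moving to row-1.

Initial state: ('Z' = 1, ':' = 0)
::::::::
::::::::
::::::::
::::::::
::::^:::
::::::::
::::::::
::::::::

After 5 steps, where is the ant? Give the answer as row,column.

k=0  ::::::::
::::::::
::::::::
::::::::
::::^:::
::::::::
::::::::
::::::::
k=1  ::::::::
::::::::
::::::::
::::::::
::::Z>::
::::::::
::::::::
::::::::
k=2  ::::::::
::::::::
::::::::
::::::::
::::ZZ::
:::::v::
::::::::
::::::::
k=3  ::::::::
::::::::
::::::::
::::::::
::::ZZ::
::::<Z::
::::::::
::::::::
k=4  ::::::::
::::::::
::::::::
::::::::
::::^Z::
::::ZZ::
::::::::
::::::::
k=5  ::::::::
::::::::
::::::::
::::::::
:::<:Z::
::::ZZ::
::::::::
::::::::

4,3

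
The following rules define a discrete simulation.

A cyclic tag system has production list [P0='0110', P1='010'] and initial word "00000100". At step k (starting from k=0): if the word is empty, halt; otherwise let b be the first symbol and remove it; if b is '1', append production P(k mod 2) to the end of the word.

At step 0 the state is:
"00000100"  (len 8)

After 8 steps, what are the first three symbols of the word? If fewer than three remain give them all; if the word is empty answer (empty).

step 0: "00000100"  (len 8)
step 1: "0000100"  (len 7)
step 2: "000100"  (len 6)
step 3: "00100"  (len 5)
step 4: "0100"  (len 4)
step 5: "100"  (len 3)
step 6: "00010"  (len 5)
step 7: "0010"  (len 4)
step 8: "010"  (len 3)

010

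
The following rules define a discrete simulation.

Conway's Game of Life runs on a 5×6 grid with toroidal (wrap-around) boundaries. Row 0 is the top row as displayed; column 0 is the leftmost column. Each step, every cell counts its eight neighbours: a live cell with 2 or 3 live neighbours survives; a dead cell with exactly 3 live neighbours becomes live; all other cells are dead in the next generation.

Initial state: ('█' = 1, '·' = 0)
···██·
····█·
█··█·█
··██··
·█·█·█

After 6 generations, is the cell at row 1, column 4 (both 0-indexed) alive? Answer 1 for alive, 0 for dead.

step 0: ···██·
····█·
█··█·█
··██··
·█·█·█
step 1: ··██·█
······
··██·█
·█·█·█
······
step 2: ······
······
█·██··
█··█··
█··█··
step 3: ······
······
·███··
█··███
······
step 4: ······
··█···
████·█
██·███
····██
step 5: ······
█·██··
······
······
···█··
step 6: ··██··
······
······
······
······

0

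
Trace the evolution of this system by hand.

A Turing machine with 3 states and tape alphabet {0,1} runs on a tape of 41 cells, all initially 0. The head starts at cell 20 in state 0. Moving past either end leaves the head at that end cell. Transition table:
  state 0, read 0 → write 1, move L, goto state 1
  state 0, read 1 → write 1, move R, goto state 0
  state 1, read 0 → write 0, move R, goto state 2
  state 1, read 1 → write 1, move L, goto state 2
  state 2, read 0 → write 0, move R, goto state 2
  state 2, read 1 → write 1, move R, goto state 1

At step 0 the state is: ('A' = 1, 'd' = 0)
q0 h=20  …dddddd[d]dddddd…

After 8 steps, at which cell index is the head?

k=0  q0 h=20  …dddddd[d]dddddd…
k=1  q1 h=19  …dddddd[d]Addddd…
k=2  q2 h=20  …dddddd[A]dddddd…
k=3  q1 h=21  …dddddA[d]dddddd…
k=4  q2 h=22  …ddddAd[d]dddddd…
k=5  q2 h=23  …dddAdd[d]dddddd…
k=6  q2 h=24  …ddAddd[d]dddddd…
k=7  q2 h=25  …dAdddd[d]dddddd…
k=8  q2 h=26  …Addddd[d]dddddd…

26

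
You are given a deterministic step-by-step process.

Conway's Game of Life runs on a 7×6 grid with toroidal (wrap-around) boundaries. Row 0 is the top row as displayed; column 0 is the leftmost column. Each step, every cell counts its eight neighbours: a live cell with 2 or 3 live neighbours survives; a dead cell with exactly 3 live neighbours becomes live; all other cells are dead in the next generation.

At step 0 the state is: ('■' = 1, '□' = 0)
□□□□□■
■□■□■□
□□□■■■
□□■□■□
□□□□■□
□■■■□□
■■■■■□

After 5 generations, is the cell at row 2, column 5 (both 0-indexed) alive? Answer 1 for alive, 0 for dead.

[0] □□□□□■
■□■□■□
□□□■■■
□□■□■□
□□□□■□
□■■■□□
■■■■■□
[1] □□□□□□
■□□□□□
□■■□□□
□□□□□□
□■□□■□
■□□□□■
■□□□■■
[2] ■□□□□□
□■□□□□
□■□□□□
□■■□□□
■□□□□■
□■□□□□
■□□□■□
[3] ■■□□□■
■■□□□□
■■□□□□
□■■□□□
■□■□□□
□■□□□□
■■□□□■
[4] □□■□□□
□□■□□□
□□□□□□
□□■□□□
■□■□□□
□□■□□■
□□■□□■
[5] □■■■□□
□□□□□□
□□□□□□
□■□□□□
□□■■□□
■□■■□■
□■■■□□

0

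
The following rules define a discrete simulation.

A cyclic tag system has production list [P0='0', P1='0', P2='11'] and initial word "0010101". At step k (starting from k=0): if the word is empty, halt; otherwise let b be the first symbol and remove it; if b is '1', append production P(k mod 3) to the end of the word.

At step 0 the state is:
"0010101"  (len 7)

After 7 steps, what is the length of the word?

t=0: "0010101"  (len 7)
t=1: "010101"  (len 6)
t=2: "10101"  (len 5)
t=3: "010111"  (len 6)
t=4: "10111"  (len 5)
t=5: "01110"  (len 5)
t=6: "1110"  (len 4)
t=7: "1100"  (len 4)

4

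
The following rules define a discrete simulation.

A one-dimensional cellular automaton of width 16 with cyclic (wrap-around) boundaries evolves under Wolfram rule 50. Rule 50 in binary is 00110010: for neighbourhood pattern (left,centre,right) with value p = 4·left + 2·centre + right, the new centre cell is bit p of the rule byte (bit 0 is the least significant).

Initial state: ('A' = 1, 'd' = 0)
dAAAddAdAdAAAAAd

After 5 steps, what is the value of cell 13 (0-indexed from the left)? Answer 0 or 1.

1

gen 0: dAAAddAdAdAAAAAd
gen 1: AdddAAdAdAdddddA
gen 2: dAdAddAdAdAdddAd
gen 3: AdAdAAdAdAdAdAdA
gen 4: dAdAddAdAdAdAdAd
gen 5: AdAdAAdAdAdAdAdA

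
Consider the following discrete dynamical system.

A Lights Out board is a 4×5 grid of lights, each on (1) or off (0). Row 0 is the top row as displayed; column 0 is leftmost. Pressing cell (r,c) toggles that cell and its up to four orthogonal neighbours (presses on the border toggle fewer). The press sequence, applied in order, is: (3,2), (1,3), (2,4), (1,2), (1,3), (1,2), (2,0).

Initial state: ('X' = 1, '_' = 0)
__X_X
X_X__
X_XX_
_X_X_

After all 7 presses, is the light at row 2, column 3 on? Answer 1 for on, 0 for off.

t=0: __X_X
X_X__
X_XX_
_X_X_
t=1: __X_X
X_X__
X__X_
__X__
t=2: __XXX
X__XX
X____
__X__
t=3: __XXX
X__X_
X__XX
__X_X
t=4: ___XX
XXX__
X_XXX
__X_X
t=5: ____X
XX_XX
X_X_X
__X_X
t=6: __X_X
X_X_X
X___X
__X_X
t=7: __X_X
__X_X
_X__X
X_X_X

0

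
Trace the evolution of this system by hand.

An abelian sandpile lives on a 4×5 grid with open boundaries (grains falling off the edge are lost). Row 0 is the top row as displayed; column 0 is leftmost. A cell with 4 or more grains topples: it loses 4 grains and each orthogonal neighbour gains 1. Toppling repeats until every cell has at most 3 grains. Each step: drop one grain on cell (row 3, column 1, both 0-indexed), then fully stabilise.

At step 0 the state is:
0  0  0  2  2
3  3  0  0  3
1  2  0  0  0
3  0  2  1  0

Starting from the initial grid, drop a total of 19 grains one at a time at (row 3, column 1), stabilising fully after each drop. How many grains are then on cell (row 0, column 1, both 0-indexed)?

step 0: 0  0  0  2  2
3  3  0  0  3
1  2  0  0  0
3  0  2  1  0
step 1: 0  0  0  2  2
3  3  0  0  3
1  2  0  0  0
3  1  2  1  0
step 2: 0  0  0  2  2
3  3  0  0  3
1  2  0  0  0
3  2  2  1  0
step 3: 0  0  0  2  2
3  3  0  0  3
1  2  0  0  0
3  3  2  1  0
step 4: 0  0  0  2  2
3  3  0  0  3
2  3  0  0  0
0  1  3  1  0
step 5: 0  0  0  2  2
3  3  0  0  3
2  3  0  0  0
0  2  3  1  0
step 6: 0  0  0  2  2
3  3  0  0  3
2  3  0  0  0
0  3  3  1  0
step 7: 1  1  0  2  2
1  1  1  0  3
0  2  2  0  0
2  2  0  2  0
step 8: 1  1  0  2  2
1  1  1  0  3
0  2  2  0  0
2  3  0  2  0
step 9: 1  1  0  2  2
1  1  1  0  3
0  3  2  0  0
3  0  1  2  0
step 10: 1  1  0  2  2
1  1  1  0  3
0  3  2  0  0
3  1  1  2  0
step 11: 1  1  0  2  2
1  1  1  0  3
0  3  2  0  0
3  2  1  2  0
step 12: 1  1  0  2  2
1  1  1  0  3
0  3  2  0  0
3  3  1  2  0
step 13: 1  1  0  2  2
1  2  1  0  3
2  0  3  0  0
0  2  2  2  0
step 14: 1  1  0  2  2
1  2  1  0  3
2  0  3  0  0
0  3  2  2  0
step 15: 1  1  0  2  2
1  2  1  0  3
2  1  3  0  0
1  0  3  2  0
step 16: 1  1  0  2  2
1  2  1  0  3
2  1  3  0  0
1  1  3  2  0
step 17: 1  1  0  2  2
1  2  1  0  3
2  1  3  0  0
1  2  3  2  0
step 18: 1  1  0  2  2
1  2  1  0  3
2  1  3  0  0
1  3  3  2  0
step 19: 1  1  0  2  2
1  2  2  0  3
2  3  0  1  0
2  1  1  3  0

1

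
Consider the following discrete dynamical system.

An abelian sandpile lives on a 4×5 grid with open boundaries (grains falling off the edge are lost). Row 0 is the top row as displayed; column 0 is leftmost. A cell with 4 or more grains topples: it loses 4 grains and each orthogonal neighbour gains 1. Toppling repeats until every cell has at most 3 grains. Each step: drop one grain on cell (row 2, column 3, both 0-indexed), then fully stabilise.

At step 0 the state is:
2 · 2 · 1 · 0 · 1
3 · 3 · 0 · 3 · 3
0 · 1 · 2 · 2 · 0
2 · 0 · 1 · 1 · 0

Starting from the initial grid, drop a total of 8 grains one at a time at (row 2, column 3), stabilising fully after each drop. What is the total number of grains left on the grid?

32

t=0: 2 · 2 · 1 · 0 · 1
3 · 3 · 0 · 3 · 3
0 · 1 · 2 · 2 · 0
2 · 0 · 1 · 1 · 0
t=1: 2 · 2 · 1 · 0 · 1
3 · 3 · 0 · 3 · 3
0 · 1 · 2 · 3 · 0
2 · 0 · 1 · 1 · 0
t=2: 2 · 2 · 1 · 1 · 2
3 · 3 · 1 · 1 · 0
0 · 1 · 3 · 1 · 2
2 · 0 · 1 · 2 · 0
t=3: 2 · 2 · 1 · 1 · 2
3 · 3 · 1 · 1 · 0
0 · 1 · 3 · 2 · 2
2 · 0 · 1 · 2 · 0
t=4: 2 · 2 · 1 · 1 · 2
3 · 3 · 1 · 1 · 0
0 · 1 · 3 · 3 · 2
2 · 0 · 1 · 2 · 0
t=5: 2 · 2 · 1 · 1 · 2
3 · 3 · 2 · 2 · 0
0 · 2 · 0 · 1 · 3
2 · 0 · 2 · 3 · 0
t=6: 2 · 2 · 1 · 1 · 2
3 · 3 · 2 · 2 · 0
0 · 2 · 0 · 2 · 3
2 · 0 · 2 · 3 · 0
t=7: 2 · 2 · 1 · 1 · 2
3 · 3 · 2 · 2 · 0
0 · 2 · 0 · 3 · 3
2 · 0 · 2 · 3 · 0
t=8: 2 · 2 · 1 · 1 · 2
3 · 3 · 2 · 3 · 1
0 · 2 · 1 · 2 · 0
2 · 0 · 3 · 0 · 2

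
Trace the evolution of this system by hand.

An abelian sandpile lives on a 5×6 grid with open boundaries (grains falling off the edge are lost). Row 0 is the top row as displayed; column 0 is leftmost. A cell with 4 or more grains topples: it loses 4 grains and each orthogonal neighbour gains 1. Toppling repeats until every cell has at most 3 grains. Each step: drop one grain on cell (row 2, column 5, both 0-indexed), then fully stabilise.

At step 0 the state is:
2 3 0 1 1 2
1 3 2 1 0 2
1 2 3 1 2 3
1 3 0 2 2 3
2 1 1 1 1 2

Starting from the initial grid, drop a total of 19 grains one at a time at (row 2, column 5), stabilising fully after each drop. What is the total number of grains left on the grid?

t=0: 2 3 0 1 1 2
1 3 2 1 0 2
1 2 3 1 2 3
1 3 0 2 2 3
2 1 1 1 1 2
t=1: 2 3 0 1 1 2
1 3 2 1 0 3
1 2 3 1 3 1
1 3 0 2 3 0
2 1 1 1 1 3
t=2: 2 3 0 1 1 2
1 3 2 1 0 3
1 2 3 1 3 2
1 3 0 2 3 0
2 1 1 1 1 3
t=3: 2 3 0 1 1 2
1 3 2 1 0 3
1 2 3 1 3 3
1 3 0 2 3 0
2 1 1 1 1 3
t=4: 2 3 0 1 1 3
1 3 2 1 2 0
1 2 3 2 1 2
1 3 0 3 0 2
2 1 1 1 2 3
t=5: 2 3 0 1 1 3
1 3 2 1 2 0
1 2 3 2 1 3
1 3 0 3 0 2
2 1 1 1 2 3
t=6: 2 3 0 1 1 3
1 3 2 1 2 1
1 2 3 2 2 0
1 3 0 3 0 3
2 1 1 1 2 3
t=7: 2 3 0 1 1 3
1 3 2 1 2 1
1 2 3 2 2 1
1 3 0 3 0 3
2 1 1 1 2 3
t=8: 2 3 0 1 1 3
1 3 2 1 2 1
1 2 3 2 2 2
1 3 0 3 0 3
2 1 1 1 2 3
t=9: 2 3 0 1 1 3
1 3 2 1 2 1
1 2 3 2 2 3
1 3 0 3 0 3
2 1 1 1 2 3
t=10: 2 3 0 1 1 3
1 3 2 1 2 2
1 2 3 2 3 1
1 3 0 3 1 1
2 1 1 1 3 0
t=11: 2 3 0 1 1 3
1 3 2 1 2 2
1 2 3 2 3 2
1 3 0 3 1 1
2 1 1 1 3 0
t=12: 2 3 0 1 1 3
1 3 2 1 2 2
1 2 3 2 3 3
1 3 0 3 1 1
2 1 1 1 3 0
t=13: 2 3 0 1 1 3
1 3 2 1 3 3
1 2 3 3 0 1
1 3 0 3 2 2
2 1 1 1 3 0
t=14: 2 3 0 1 1 3
1 3 2 1 3 3
1 2 3 3 0 2
1 3 0 3 2 2
2 1 1 1 3 0
t=15: 2 3 0 1 1 3
1 3 2 1 3 3
1 2 3 3 0 3
1 3 0 3 2 2
2 1 1 1 3 0
t=16: 2 3 0 1 3 0
1 3 2 2 0 2
1 2 3 3 2 1
1 3 0 3 2 3
2 1 1 1 3 0
t=17: 2 3 0 1 3 0
1 3 2 2 0 2
1 2 3 3 2 2
1 3 0 3 2 3
2 1 1 1 3 0
t=18: 2 3 0 1 3 0
1 3 2 2 0 2
1 2 3 3 2 3
1 3 0 3 2 3
2 1 1 1 3 0
t=19: 2 3 0 1 3 0
1 3 2 2 0 3
1 2 3 3 3 1
1 3 0 3 3 0
2 1 1 1 3 1

52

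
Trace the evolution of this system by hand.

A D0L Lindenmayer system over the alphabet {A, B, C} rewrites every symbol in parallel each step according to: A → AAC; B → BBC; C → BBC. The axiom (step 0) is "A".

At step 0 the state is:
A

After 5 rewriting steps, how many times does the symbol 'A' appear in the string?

32

t=0: A
t=1: AAC
t=2: AACAACBBC
t=3: AACAACBBCAACAACBBCBBCBBCBBC
t=4: AACAACBBCAACAACBBCBBCBBCBBCAACAACBBCAACAACBBCBBCBBCBBCBBCBBCBBCBBCBBCBBCBBCBBCBBC
t=5: AACAACBBCAACAACBBCBBCBBCBBCAACAACBBCAACAACBBCBBCBBCBBCBBCB…CBBCBBCBBCBBCBBCBBCBBCBBCBBCBBCBBCBBCBBCBBCBBCBBCBBCBBCBBC  (len 243)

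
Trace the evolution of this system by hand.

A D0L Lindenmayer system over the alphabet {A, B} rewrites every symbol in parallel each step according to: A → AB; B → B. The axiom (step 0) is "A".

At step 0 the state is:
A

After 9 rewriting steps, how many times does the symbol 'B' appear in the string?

9

[0] A
[1] AB
[2] ABB
[3] ABBB
[4] ABBBB
[5] ABBBBB
[6] ABBBBBB
[7] ABBBBBBB
[8] ABBBBBBBB
[9] ABBBBBBBBB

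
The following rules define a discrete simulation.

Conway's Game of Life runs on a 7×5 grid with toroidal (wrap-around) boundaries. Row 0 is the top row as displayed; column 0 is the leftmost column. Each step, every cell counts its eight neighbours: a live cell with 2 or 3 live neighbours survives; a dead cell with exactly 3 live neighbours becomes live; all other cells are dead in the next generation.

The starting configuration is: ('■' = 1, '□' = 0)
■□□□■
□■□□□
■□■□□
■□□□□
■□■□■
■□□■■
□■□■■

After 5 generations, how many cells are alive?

step 0: ■□□□■
□■□□□
■□■□□
■□□□□
■□■□■
■□□■■
□■□■■
step 1: □■■■■
□■□□■
■□□□□
■□□■□
□□□□□
□□□□□
□■■□□
step 2: □□□□■
□■□□■
■■□□□
□□□□■
□□□□□
□□□□□
■■□□□
step 3: □■□□■
□■□□■
□■□□■
■□□□□
□□□□□
□□□□□
■□□□□
step 4: □■□□■
□■■■■
□■□□■
■□□□□
□□□□□
□□□□□
■□□□□
step 5: □■□□■
□■□□■
□■□□■
■□□□□
□□□□□
□□□□□
■□□□□

8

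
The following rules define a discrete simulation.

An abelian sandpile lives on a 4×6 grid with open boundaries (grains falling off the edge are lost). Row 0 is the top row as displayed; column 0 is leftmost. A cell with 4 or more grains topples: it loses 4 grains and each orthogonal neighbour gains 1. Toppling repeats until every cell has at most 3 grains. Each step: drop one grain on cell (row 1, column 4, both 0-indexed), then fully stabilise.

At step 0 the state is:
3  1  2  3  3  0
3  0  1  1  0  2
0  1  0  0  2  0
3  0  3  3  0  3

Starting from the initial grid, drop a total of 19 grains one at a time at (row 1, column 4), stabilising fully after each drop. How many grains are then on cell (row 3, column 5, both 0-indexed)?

k=0  3  1  2  3  3  0
3  0  1  1  0  2
0  1  0  0  2  0
3  0  3  3  0  3
k=1  3  1  2  3  3  0
3  0  1  1  1  2
0  1  0  0  2  0
3  0  3  3  0  3
k=2  3  1  2  3  3  0
3  0  1  1  2  2
0  1  0  0  2  0
3  0  3  3  0  3
k=3  3  1  2  3  3  0
3  0  1  1  3  2
0  1  0  0  2  0
3  0  3  3  0  3
k=4  3  1  3  0  1  1
3  0  1  3  1  3
0  1  0  0  3  0
3  0  3  3  0  3
k=5  3  1  3  0  1  1
3  0  1  3  2  3
0  1  0  0  3  0
3  0  3  3  0  3
k=6  3  1  3  0  1  1
3  0  1  3  3  3
0  1  0  0  3  0
3  0  3  3  0  3
k=7  3  1  3  1  2  2
3  0  2  0  3  0
0  1  0  2  0  2
3  0  3  3  1  3
k=8  3  1  3  1  3  2
3  0  2  1  0  1
0  1  0  2  1  2
3  0  3  3  1  3
k=9  3  1  3  1  3  2
3  0  2  1  1  1
0  1  0  2  1  2
3  0  3  3  1  3
k=10  3  1  3  1  3  2
3  0  2  1  2  1
0  1  0  2  1  2
3  0  3  3  1  3
k=11  3  1  3  1  3  2
3  0  2  1  3  1
0  1  0  2  1  2
3  0  3  3  1  3
k=12  3  1  3  2  0  3
3  0  2  2  1  2
0  1  0  2  2  2
3  0  3  3  1  3
k=13  3  1  3  2  0  3
3  0  2  2  2  2
0  1  0  2  2  2
3  0  3  3  1  3
k=14  3  1  3  2  0  3
3  0  2  2  3  2
0  1  0  2  2  2
3  0  3  3  1  3
k=15  3  1  3  2  1  3
3  0  2  3  0  3
0  1  0  2  3  2
3  0  3  3  1  3
k=16  3  1  3  2  1  3
3  0  2  3  1  3
0  1  0  2  3  2
3  0  3  3  1  3
k=17  3  1  3  2  1  3
3  0  2  3  2  3
0  1  0  2  3  2
3  0  3  3  1  3
k=18  3  1  3  2  1  3
3  0  2  3  3  3
0  1  0  2  3  2
3  0  3  3  1  3
k=19  3  1  3  3  3  0
3  0  3  1  3  2
0  1  2  1  3  1
3  1  0  2  0  1

1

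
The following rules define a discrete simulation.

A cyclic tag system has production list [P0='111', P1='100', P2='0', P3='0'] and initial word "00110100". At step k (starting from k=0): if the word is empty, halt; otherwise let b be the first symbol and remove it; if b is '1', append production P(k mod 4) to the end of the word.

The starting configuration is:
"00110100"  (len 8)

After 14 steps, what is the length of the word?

0

step 0: "00110100"  (len 8)
step 1: "0110100"  (len 7)
step 2: "110100"  (len 6)
step 3: "101000"  (len 6)
step 4: "010000"  (len 6)
step 5: "10000"  (len 5)
step 6: "0000100"  (len 7)
step 7: "000100"  (len 6)
step 8: "00100"  (len 5)
step 9: "0100"  (len 4)
step 10: "100"  (len 3)
step 11: "000"  (len 3)
step 12: "00"  (len 2)
step 13: "0"  (len 1)
step 14: (halted — word empty)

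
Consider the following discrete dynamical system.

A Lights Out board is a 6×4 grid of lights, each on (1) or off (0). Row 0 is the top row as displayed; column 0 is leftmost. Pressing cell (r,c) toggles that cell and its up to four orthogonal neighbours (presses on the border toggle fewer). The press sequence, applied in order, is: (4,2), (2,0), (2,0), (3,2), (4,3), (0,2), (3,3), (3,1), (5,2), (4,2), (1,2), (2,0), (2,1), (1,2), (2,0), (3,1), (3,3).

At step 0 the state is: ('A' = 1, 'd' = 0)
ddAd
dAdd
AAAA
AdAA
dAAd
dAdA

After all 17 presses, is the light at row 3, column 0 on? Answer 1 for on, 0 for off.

0) ddAd
dAdd
AAAA
AdAA
dAAd
dAdA
1) ddAd
dAdd
AAAA
AddA
dddA
dAAA
2) ddAd
AAdd
ddAA
dddA
dddA
dAAA
3) ddAd
dAdd
AAAA
AddA
dddA
dAAA
4) ddAd
dAdd
AAdA
AAAd
ddAA
dAAA
5) ddAd
dAdd
AAdA
AAAA
dddd
dAAd
6) dAdA
dAAd
AAdA
AAAA
dddd
dAAd
7) dAdA
dAAd
AAdd
AAdd
dddA
dAAd
8) dAdA
dAAd
Addd
ddAd
dAdA
dAAd
9) dAdA
dAAd
Addd
ddAd
dAAA
dddA
10) dAdA
dAAd
Addd
dddd
dddd
ddAA
11) dAAA
dddA
AdAd
dddd
dddd
ddAA
12) dAAA
AddA
dAAd
Addd
dddd
ddAA
13) dAAA
AAdA
Addd
AAdd
dddd
ddAA
14) dAdA
AdAd
AdAd
AAdd
dddd
ddAA
15) dAdA
ddAd
dAAd
dAdd
dddd
ddAA
16) dAdA
ddAd
ddAd
AdAd
dAdd
ddAA
17) dAdA
ddAd
ddAA
AddA
dAdA
ddAA

1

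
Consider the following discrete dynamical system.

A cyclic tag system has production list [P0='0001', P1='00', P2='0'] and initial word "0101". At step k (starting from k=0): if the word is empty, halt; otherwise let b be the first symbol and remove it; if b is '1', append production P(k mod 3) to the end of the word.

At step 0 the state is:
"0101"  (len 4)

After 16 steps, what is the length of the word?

[0] "0101"  (len 4)
[1] "101"  (len 3)
[2] "0100"  (len 4)
[3] "100"  (len 3)
[4] "000001"  (len 6)
[5] "00001"  (len 5)
[6] "0001"  (len 4)
[7] "001"  (len 3)
[8] "01"  (len 2)
[9] "1"  (len 1)
[10] "0001"  (len 4)
[11] "001"  (len 3)
[12] "01"  (len 2)
[13] "1"  (len 1)
[14] "00"  (len 2)
[15] "0"  (len 1)
[16] (halted — word empty)

0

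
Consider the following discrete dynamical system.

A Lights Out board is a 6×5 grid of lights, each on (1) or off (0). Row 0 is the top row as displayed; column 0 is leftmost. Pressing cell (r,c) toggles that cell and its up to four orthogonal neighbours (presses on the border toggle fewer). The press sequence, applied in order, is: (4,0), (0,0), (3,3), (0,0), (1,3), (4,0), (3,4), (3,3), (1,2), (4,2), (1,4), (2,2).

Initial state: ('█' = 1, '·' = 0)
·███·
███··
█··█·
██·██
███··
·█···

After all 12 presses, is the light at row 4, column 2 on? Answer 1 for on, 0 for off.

0) ·███·
███··
█··█·
██·██
███··
·█···
1) ·███·
███··
█··█·
·█·██
··█··
██···
2) █·██·
·██··
█··█·
·█·██
··█··
██···
3) █·██·
·██··
█····
·██··
··██·
██···
4) ·███·
███··
█····
·██··
··██·
██···
5) ·██··
██·██
█··█·
·██··
··██·
██···
6) ·██··
██·██
█··█·
███··
████·
·█···
7) ·██··
██·██
█··██
█████
█████
·█···
8) ·██··
██·██
█···█
██···
███·█
·█···
9) ·█···
█·█·█
█·█·█
██···
███·█
·█···
10) ·█···
█·█·█
█·█·█
███··
█··██
·██··
11) ·█··█
█·██·
█·█··
███··
█··██
·██··
12) ·█··█
█··█·
██·█·
██···
█··██
·██··

0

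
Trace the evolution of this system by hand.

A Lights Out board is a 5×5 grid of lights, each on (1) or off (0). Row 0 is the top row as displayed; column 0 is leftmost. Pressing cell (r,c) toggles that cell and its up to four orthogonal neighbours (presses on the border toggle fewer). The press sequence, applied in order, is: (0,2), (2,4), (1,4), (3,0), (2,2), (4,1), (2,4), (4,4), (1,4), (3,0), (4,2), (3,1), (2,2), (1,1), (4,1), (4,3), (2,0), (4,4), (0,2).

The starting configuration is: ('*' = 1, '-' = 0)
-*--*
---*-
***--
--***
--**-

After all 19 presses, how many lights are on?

0) -*--*
---*-
***--
--***
--**-
1) --***
--**-
***--
--***
--**-
2) --***
--***
*****
--**-
--**-
3) --**-
--*--
****-
--**-
--**-
4) --**-
--*--
-***-
****-
*-**-
5) --**-
-----
-----
**-*-
*-**-
6) --**-
-----
-----
*--*-
-*-*-
7) --**-
----*
---**
*--**
-*-*-
8) --**-
----*
---**
*--*-
-*--*
9) --***
---*-
---*-
*--*-
-*--*
10) --***
---*-
*--*-
-*-*-
**--*
11) --***
---*-
*--*-
-***-
*-***
12) --***
---*-
**-*-
*--*-
*****
13) --***
--**-
*-*--
*-**-
*****
14) -****
**-*-
***--
*-**-
*****
15) -****
**-*-
***--
****-
---**
16) -****
**-*-
***--
***--
--*--
17) -****
-*-*-
--*--
-**--
--*--
18) -****
-*-*-
--*--
-**-*
--***
19) ----*
-***-
--*--
-**-*
--***

11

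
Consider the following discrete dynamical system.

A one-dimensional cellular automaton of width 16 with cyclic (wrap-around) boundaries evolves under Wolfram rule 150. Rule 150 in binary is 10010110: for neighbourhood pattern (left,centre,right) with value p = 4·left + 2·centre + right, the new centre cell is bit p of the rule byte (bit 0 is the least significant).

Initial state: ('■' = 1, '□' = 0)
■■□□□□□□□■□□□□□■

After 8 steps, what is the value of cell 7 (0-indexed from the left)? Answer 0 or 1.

0

step 0: ■■□□□□□□□■□□□□□■
step 1: ■□■□□□□□■■■□□□■□
step 2: ■□■■□□□■□■□■□■■□
step 3: ■□□□■□■■□■□■□□□□
step 4: ■■□■■□□□□■□■■□□■
step 5: ■□□□□■□□■■□□□■■□
step 6: ■■□□■■■■□□■□■□□□
step 7: □□■■□■■□■■■□■■□■
step 8: ■■□□□□□□□■□□□□□■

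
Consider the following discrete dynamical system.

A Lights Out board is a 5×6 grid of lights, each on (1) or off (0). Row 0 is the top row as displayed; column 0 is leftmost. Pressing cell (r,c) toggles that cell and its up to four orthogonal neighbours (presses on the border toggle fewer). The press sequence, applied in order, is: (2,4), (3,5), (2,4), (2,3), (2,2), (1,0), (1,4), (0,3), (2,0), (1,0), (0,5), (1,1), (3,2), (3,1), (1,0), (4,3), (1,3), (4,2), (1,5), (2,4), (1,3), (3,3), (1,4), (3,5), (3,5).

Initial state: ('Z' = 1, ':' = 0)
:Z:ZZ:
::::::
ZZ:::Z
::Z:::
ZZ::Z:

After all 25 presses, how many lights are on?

step 0: :Z:ZZ:
::::::
ZZ:::Z
::Z:::
ZZ::Z:
step 1: :Z:ZZ:
::::Z:
ZZ:ZZ:
::Z:Z:
ZZ::Z:
step 2: :Z:ZZ:
::::Z:
ZZ:ZZZ
::Z::Z
ZZ::ZZ
step 3: :Z:ZZ:
::::::
ZZ::::
::Z:ZZ
ZZ::ZZ
step 4: :Z:ZZ:
:::Z::
ZZZZZ:
::ZZZZ
ZZ::ZZ
step 5: :Z:ZZ:
::ZZ::
Z:::Z:
:::ZZZ
ZZ::ZZ
step 6: ZZ:ZZ:
ZZZZ::
::::Z:
:::ZZZ
ZZ::ZZ
step 7: ZZ:Z::
ZZZ:ZZ
::::::
:::ZZZ
ZZ::ZZ
step 8: ZZZ:Z:
ZZZZZZ
::::::
:::ZZZ
ZZ::ZZ
step 9: ZZZ:Z:
:ZZZZZ
ZZ::::
Z::ZZZ
ZZ::ZZ
step 10: :ZZ:Z:
Z:ZZZZ
:Z::::
Z::ZZZ
ZZ::ZZ
step 11: :ZZ::Z
Z:ZZZ:
:Z::::
Z::ZZZ
ZZ::ZZ
step 12: ::Z::Z
:Z:ZZ:
::::::
Z::ZZZ
ZZ::ZZ
step 13: ::Z::Z
:Z:ZZ:
::Z:::
ZZZ:ZZ
ZZZ:ZZ
step 14: ::Z::Z
:Z:ZZ:
:ZZ:::
::::ZZ
Z:Z:ZZ
step 15: Z:Z::Z
Z::ZZ:
ZZZ:::
::::ZZ
Z:Z:ZZ
step 16: Z:Z::Z
Z::ZZ:
ZZZ:::
:::ZZZ
Z::Z:Z
step 17: Z:ZZ:Z
Z:Z:::
ZZZZ::
:::ZZZ
Z::Z:Z
step 18: Z:ZZ:Z
Z:Z:::
ZZZZ::
::ZZZZ
ZZZ::Z
step 19: Z:ZZ::
Z:Z:ZZ
ZZZZ:Z
::ZZZZ
ZZZ::Z
step 20: Z:ZZ::
Z:Z::Z
ZZZ:Z:
::ZZ:Z
ZZZ::Z
step 21: Z:Z:::
Z::ZZZ
ZZZZZ:
::ZZ:Z
ZZZ::Z
step 22: Z:Z:::
Z::ZZZ
ZZZ:Z:
::::ZZ
ZZZZ:Z
step 23: Z:Z:Z:
Z:::::
ZZZ:::
::::ZZ
ZZZZ:Z
step 24: Z:Z:Z:
Z:::::
ZZZ::Z
::::::
ZZZZ::
step 25: Z:Z:Z:
Z:::::
ZZZ:::
::::ZZ
ZZZZ:Z

14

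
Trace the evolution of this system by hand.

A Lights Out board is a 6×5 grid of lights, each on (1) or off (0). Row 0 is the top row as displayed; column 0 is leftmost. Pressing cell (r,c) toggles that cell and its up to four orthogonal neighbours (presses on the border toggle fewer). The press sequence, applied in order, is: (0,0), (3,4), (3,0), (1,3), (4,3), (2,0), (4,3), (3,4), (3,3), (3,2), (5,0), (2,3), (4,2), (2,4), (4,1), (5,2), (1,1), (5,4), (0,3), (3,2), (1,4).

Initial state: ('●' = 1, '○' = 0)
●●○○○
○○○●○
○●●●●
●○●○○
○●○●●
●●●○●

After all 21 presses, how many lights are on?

15

t=0: ●●○○○
○○○●○
○●●●●
●○●○○
○●○●●
●●●○●
t=1: ○○○○○
●○○●○
○●●●●
●○●○○
○●○●●
●●●○●
t=2: ○○○○○
●○○●○
○●●●○
●○●●●
○●○●○
●●●○●
t=3: ○○○○○
●○○●○
●●●●○
○●●●●
●●○●○
●●●○●
t=4: ○○○●○
●○●○●
●●●○○
○●●●●
●●○●○
●●●○●
t=5: ○○○●○
●○●○●
●●●○○
○●●○●
●●●○●
●●●●●
t=6: ○○○●○
○○●○●
○○●○○
●●●○●
●●●○●
●●●●●
t=7: ○○○●○
○○●○●
○○●○○
●●●●●
●●○●○
●●●○●
t=8: ○○○●○
○○●○●
○○●○●
●●●○○
●●○●●
●●●○●
t=9: ○○○●○
○○●○●
○○●●●
●●○●●
●●○○●
●●●○●
t=10: ○○○●○
○○●○●
○○○●●
●○●○●
●●●○●
●●●○●
t=11: ○○○●○
○○●○●
○○○●●
●○●○●
○●●○●
○○●○●
t=12: ○○○●○
○○●●●
○○●○○
●○●●●
○●●○●
○○●○●
t=13: ○○○●○
○○●●●
○○●○○
●○○●●
○○○●●
○○○○●
t=14: ○○○●○
○○●●○
○○●●●
●○○●○
○○○●●
○○○○●
t=15: ○○○●○
○○●●○
○○●●●
●●○●○
●●●●●
○●○○●
t=16: ○○○●○
○○●●○
○○●●●
●●○●○
●●○●●
○○●●●
t=17: ○●○●○
●●○●○
○●●●●
●●○●○
●●○●●
○○●●●
t=18: ○●○●○
●●○●○
○●●●●
●●○●○
●●○●○
○○●○○
t=19: ○●●○●
●●○○○
○●●●●
●●○●○
●●○●○
○○●○○
t=20: ○●●○●
●●○○○
○●○●●
●○●○○
●●●●○
○○●○○
t=21: ○●●○○
●●○●●
○●○●○
●○●○○
●●●●○
○○●○○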